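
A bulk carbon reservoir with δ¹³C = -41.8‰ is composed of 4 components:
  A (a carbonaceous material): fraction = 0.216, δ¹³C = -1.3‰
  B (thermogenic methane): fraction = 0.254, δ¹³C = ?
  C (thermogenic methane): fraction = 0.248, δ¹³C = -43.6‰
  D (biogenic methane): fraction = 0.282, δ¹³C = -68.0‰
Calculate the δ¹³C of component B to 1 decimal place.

Isotope mass balance: δ_bulk = Σ fᵢ·δᵢ.
-41.8 = 0.216×(-1.3) + 0.254×δ_B + 0.248×(-43.6) + 0.282×(-68.0)
0.254·δ_B = -41.8 − (-30.270) = -11.530
δ_B = -11.530 / 0.254 = -45.40‰

-45.4‰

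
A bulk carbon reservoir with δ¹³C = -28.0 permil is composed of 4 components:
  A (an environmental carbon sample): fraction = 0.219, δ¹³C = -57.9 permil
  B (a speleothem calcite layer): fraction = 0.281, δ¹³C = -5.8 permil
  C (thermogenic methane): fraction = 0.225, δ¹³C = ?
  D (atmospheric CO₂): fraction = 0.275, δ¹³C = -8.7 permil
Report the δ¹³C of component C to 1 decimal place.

-50.2 permil

Isotope mass balance: δ_bulk = Σ fᵢ·δᵢ.
-28.0 = 0.219×(-57.9) + 0.281×(-5.8) + 0.225×δ_C + 0.275×(-8.7)
0.225·δ_C = -28.0 − (-16.702) = -11.298
δ_C = -11.298 / 0.225 = -50.21 permil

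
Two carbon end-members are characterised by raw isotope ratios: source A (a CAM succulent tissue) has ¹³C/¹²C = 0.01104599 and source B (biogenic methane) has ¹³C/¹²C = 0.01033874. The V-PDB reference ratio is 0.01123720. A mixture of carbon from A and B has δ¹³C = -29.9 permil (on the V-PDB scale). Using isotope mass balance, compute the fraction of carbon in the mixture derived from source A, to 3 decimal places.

0.795

δ_A = (0.01104599/0.01123720 − 1)×1000 = (0.982984 − 1)×1000 = -17.016 permil
δ_B = (0.01033874/0.01123720 − 1)×1000 = (0.920046 − 1)×1000 = -79.954 permil
f_A = (δ_mix − δ_B)/(δ_A − δ_B) = (-29.9 − (-79.954))/(-17.016 − (-79.954))
f_A = 50.054 / 62.938 = 0.7953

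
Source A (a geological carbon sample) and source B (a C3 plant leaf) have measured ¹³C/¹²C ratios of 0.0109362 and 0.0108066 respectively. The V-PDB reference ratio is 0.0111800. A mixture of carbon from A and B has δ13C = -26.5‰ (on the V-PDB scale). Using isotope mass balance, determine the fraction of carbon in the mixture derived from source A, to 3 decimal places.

δ_A = (0.0109362/0.0111800 − 1)×1000 = (0.978193 − 1)×1000 = -21.807‰
δ_B = (0.0108066/0.0111800 − 1)×1000 = (0.966601 − 1)×1000 = -33.399‰
f_A = (δ_mix − δ_B)/(δ_A − δ_B) = (-26.5 − (-33.399))/(-21.807 − (-33.399))
f_A = 6.899 / 11.592 = 0.5951

0.595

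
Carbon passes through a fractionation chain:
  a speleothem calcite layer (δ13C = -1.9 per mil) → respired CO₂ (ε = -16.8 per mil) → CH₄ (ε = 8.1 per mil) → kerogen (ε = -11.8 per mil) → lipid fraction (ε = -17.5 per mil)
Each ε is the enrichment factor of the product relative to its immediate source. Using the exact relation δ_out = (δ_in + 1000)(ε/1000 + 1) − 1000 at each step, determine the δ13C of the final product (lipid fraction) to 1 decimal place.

-39.5 per mil

step 1: δ = (-1.90 + 1000)·(-16.8/1000 + 1) − 1000 = -18.67 per mil
step 2: δ = (-18.67 + 1000)·(8.1/1000 + 1) − 1000 = -10.72 per mil
step 3: δ = (-10.72 + 1000)·(-11.8/1000 + 1) − 1000 = -22.39 per mil
step 4: δ = (-22.39 + 1000)·(-17.5/1000 + 1) − 1000 = -39.50 per mil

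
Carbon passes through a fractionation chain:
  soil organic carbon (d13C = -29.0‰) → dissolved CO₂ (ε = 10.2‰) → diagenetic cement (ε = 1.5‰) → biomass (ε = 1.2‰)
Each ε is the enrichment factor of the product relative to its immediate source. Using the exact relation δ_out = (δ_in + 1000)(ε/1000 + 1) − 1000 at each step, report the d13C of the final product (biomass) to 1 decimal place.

step 1: δ = (-29.00 + 1000)·(10.2/1000 + 1) − 1000 = -19.10‰
step 2: δ = (-19.10 + 1000)·(1.5/1000 + 1) − 1000 = -17.62‰
step 3: δ = (-17.62 + 1000)·(1.2/1000 + 1) − 1000 = -16.45‰

-16.4‰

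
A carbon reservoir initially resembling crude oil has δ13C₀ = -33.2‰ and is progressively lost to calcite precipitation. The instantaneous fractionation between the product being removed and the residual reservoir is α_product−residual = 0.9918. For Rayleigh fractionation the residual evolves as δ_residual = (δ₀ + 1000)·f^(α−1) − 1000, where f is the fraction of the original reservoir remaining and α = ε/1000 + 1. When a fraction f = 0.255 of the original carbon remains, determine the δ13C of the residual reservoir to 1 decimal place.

-22.3‰

Rayleigh residual: δ_res = (δ₀ + 1000)·f^(α−1) − 1000
α − 1 = -0.00820
f^(α−1) = 0.255^(-0.00820) = 1.011268
δ_res = (-33.2 + 1000) × 1.011268 − 1000 = 977.694 − 1000 = -22.31‰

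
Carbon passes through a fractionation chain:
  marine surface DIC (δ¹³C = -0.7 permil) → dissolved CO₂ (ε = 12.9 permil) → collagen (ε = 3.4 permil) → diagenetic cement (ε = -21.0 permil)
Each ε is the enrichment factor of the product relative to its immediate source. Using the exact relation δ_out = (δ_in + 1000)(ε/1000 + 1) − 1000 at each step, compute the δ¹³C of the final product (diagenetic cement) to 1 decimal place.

step 1: δ = (-0.70 + 1000)·(12.9/1000 + 1) − 1000 = 12.19 permil
step 2: δ = (12.19 + 1000)·(3.4/1000 + 1) − 1000 = 15.63 permil
step 3: δ = (15.63 + 1000)·(-21.0/1000 + 1) − 1000 = -5.70 permil

-5.7 permil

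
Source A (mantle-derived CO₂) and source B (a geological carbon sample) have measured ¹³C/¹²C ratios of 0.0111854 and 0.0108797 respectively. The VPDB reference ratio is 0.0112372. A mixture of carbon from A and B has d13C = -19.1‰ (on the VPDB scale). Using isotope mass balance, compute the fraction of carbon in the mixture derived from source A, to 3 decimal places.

δ_A = (0.0111854/0.0112372 − 1)×1000 = (0.995390 − 1)×1000 = -4.610‰
δ_B = (0.0108797/0.0112372 − 1)×1000 = (0.968186 − 1)×1000 = -31.814‰
f_A = (δ_mix − δ_B)/(δ_A − δ_B) = (-19.1 − (-31.814))/(-4.610 − (-31.814))
f_A = 12.714 / 27.204 = 0.4674

0.467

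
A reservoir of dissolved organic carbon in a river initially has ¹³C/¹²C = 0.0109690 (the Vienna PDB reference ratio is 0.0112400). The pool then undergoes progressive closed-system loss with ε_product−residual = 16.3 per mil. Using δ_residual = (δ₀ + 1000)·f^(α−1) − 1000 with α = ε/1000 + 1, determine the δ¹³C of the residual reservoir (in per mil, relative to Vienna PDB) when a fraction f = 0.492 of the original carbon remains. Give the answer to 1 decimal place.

δ₀ = (0.0109690/0.0112400 − 1)×1000 = (0.975890 − 1)×1000 = -24.110 per mil
α − 1 = ε/1000 = 0.0163
f^(α−1) = 0.492^(0.0163) = 0.988505
δ_res = (-24.110 + 1000) × 0.988505 − 1000 = 964.672 − 1000 = -35.33 per mil

-35.3 per mil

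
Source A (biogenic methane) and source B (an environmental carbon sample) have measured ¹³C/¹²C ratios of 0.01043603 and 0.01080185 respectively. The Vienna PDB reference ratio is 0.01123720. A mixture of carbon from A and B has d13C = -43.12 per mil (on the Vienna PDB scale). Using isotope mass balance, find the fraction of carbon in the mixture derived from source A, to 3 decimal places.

δ_A = (0.01043603/0.01123720 − 1)×1000 = (0.928704 − 1)×1000 = -71.296 per mil
δ_B = (0.01080185/0.01123720 − 1)×1000 = (0.961258 − 1)×1000 = -38.742 per mil
f_A = (δ_mix − δ_B)/(δ_A − δ_B) = (-43.12 − (-38.742))/(-71.296 − (-38.742))
f_A = -4.378 / -32.554 = 0.1345

0.134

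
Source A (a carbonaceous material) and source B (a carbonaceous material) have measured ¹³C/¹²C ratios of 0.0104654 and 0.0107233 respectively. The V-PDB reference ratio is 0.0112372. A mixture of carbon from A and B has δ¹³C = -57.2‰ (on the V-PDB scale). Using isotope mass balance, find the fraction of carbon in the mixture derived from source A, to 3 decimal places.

0.500

δ_A = (0.0104654/0.0112372 − 1)×1000 = (0.931317 − 1)×1000 = -68.683‰
δ_B = (0.0107233/0.0112372 − 1)×1000 = (0.954268 − 1)×1000 = -45.732‰
f_A = (δ_mix − δ_B)/(δ_A − δ_B) = (-57.2 − (-45.732))/(-68.683 − (-45.732))
f_A = -11.468 / -22.951 = 0.4997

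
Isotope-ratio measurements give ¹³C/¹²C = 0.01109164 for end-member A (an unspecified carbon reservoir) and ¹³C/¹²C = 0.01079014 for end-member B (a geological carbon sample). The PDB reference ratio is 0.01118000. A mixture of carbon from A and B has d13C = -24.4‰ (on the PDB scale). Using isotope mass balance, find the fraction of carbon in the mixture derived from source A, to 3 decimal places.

0.388

δ_A = (0.01109164/0.01118000 − 1)×1000 = (0.992097 − 1)×1000 = -7.903‰
δ_B = (0.01079014/0.01118000 − 1)×1000 = (0.965129 − 1)×1000 = -34.871‰
f_A = (δ_mix − δ_B)/(δ_A − δ_B) = (-24.4 − (-34.871))/(-7.903 − (-34.871))
f_A = 10.471 / 26.968 = 0.3883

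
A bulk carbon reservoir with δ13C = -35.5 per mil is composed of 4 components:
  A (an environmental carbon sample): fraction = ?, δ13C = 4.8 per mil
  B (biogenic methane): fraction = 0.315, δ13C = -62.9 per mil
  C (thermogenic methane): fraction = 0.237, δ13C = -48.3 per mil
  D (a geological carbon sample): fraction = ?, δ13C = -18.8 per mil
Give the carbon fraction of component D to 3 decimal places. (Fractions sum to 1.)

Let f_D and f_A be the unknown fractions; fractions sum to 1 so f_D + f_A = 0.448.
Mass balance: Σ fᵢ·δᵢ = δ_bulk ⇒ f_D·(-18.8) + f_A·(4.8) = -35.5 − (-31.261) = -4.239
Substitute f_A = 0.448 − f_D:
f_D·(-18.8 − 4.8) = -4.239 − 0.448×(4.8) = -6.390
f_D = -6.390 / -23.6 = 0.2708

0.271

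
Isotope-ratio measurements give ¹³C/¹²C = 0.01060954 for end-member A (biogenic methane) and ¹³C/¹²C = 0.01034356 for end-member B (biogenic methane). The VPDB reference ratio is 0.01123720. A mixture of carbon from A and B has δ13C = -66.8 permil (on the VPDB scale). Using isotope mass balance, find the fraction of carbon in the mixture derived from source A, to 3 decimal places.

0.538

δ_A = (0.01060954/0.01123720 − 1)×1000 = (0.944144 − 1)×1000 = -55.856 permil
δ_B = (0.01034356/0.01123720 − 1)×1000 = (0.920475 − 1)×1000 = -79.525 permil
f_A = (δ_mix − δ_B)/(δ_A − δ_B) = (-66.8 − (-79.525))/(-55.856 − (-79.525))
f_A = 12.725 / 23.670 = 0.5376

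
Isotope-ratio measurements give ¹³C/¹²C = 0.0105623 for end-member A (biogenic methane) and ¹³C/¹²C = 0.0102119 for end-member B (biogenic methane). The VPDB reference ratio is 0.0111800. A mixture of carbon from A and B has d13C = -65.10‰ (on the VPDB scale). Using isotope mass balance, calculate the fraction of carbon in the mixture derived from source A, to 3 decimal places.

δ_A = (0.0105623/0.0111800 − 1)×1000 = (0.944750 − 1)×1000 = -55.250‰
δ_B = (0.0102119/0.0111800 − 1)×1000 = (0.913408 − 1)×1000 = -86.592‰
f_A = (δ_mix − δ_B)/(δ_A − δ_B) = (-65.10 − (-86.592))/(-55.250 − (-86.592))
f_A = 21.492 / 31.342 = 0.6857

0.686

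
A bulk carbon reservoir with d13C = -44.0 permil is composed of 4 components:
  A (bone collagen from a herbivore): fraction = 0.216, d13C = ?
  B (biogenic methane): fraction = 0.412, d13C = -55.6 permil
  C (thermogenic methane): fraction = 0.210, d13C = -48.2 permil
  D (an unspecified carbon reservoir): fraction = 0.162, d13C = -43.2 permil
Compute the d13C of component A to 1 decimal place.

Isotope mass balance: δ_bulk = Σ fᵢ·δᵢ.
-44.0 = 0.216×δ_A + 0.412×(-55.6) + 0.210×(-48.2) + 0.162×(-43.2)
0.216·δ_A = -44.0 − (-40.028) = -3.972
δ_A = -3.972 / 0.216 = -18.39 permil

-18.4 permil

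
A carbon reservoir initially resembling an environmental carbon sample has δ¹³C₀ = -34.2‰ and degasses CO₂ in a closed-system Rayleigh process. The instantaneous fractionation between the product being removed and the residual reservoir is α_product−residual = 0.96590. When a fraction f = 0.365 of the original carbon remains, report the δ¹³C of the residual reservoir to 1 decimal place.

Rayleigh residual: δ_res = (δ₀ + 1000)·f^(α−1) − 1000
α − 1 = -0.03410
f^(α−1) = 0.365^(-0.03410) = 1.034965
δ_res = (-34.2 + 1000) × 1.034965 − 1000 = 999.570 − 1000 = -0.43‰

-0.4‰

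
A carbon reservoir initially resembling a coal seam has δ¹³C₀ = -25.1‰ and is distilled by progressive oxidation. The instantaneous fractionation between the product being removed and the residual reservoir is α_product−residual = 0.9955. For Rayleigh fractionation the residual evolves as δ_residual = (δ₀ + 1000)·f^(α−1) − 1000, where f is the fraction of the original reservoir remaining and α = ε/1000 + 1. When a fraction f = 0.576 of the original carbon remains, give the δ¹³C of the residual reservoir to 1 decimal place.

Rayleigh residual: δ_res = (δ₀ + 1000)·f^(α−1) − 1000
α − 1 = -0.00450
f^(α−1) = 0.576^(-0.00450) = 1.002485
δ_res = (-25.1 + 1000) × 1.002485 − 1000 = 977.323 − 1000 = -22.68‰

-22.7‰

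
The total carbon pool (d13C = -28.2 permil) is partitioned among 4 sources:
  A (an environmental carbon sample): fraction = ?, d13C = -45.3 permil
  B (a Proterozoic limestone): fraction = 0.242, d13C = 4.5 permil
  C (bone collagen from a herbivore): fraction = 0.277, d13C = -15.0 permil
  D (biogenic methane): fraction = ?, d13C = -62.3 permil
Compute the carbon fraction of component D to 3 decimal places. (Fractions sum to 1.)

0.197

Let f_D and f_A be the unknown fractions; fractions sum to 1 so f_D + f_A = 0.481.
Mass balance: Σ fᵢ·δᵢ = δ_bulk ⇒ f_D·(-62.3) + f_A·(-45.3) = -28.2 − (-3.066) = -25.134
Substitute f_A = 0.481 − f_D:
f_D·(-62.3 − -45.3) = -25.134 − 0.481×(-45.3) = -3.345
f_D = -3.345 / -17.0 = 0.1967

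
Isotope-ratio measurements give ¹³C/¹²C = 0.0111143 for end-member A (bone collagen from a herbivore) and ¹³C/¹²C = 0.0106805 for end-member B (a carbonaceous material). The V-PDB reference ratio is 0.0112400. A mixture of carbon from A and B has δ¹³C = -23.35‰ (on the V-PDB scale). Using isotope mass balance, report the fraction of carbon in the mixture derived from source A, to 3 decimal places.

δ_A = (0.0111143/0.0112400 − 1)×1000 = (0.988817 − 1)×1000 = -11.183‰
δ_B = (0.0106805/0.0112400 − 1)×1000 = (0.950222 − 1)×1000 = -49.778‰
f_A = (δ_mix − δ_B)/(δ_A − δ_B) = (-23.35 − (-49.778))/(-11.183 − (-49.778))
f_A = 26.428 / 38.594 = 0.6848

0.685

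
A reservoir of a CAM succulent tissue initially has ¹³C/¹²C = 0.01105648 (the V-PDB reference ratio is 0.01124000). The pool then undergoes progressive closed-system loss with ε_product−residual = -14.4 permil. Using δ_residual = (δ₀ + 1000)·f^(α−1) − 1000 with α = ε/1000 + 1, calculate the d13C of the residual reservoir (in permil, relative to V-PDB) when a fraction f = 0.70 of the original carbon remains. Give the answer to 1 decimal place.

-11.3 permil

δ₀ = (0.01105648/0.01124000 − 1)×1000 = (0.983673 − 1)×1000 = -16.327 permil
α − 1 = ε/1000 = -0.0144
f^(α−1) = 0.70^(-0.0144) = 1.005149
δ_res = (-16.327 + 1000) × 1.005149 − 1000 = 988.738 − 1000 = -11.26 permil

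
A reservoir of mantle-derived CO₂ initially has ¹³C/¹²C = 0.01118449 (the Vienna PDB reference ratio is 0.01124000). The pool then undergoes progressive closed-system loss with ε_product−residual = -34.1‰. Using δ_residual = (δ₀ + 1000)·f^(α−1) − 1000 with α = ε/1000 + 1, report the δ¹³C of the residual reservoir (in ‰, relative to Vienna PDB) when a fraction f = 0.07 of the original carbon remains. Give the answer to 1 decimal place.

δ₀ = (0.01118449/0.01124000 − 1)×1000 = (0.995061 − 1)×1000 = -4.939‰
α − 1 = ε/1000 = -0.0341
f^(α−1) = 0.07^(-0.0341) = 1.094919
δ_res = (-4.939 + 1000) × 1.094919 − 1000 = 1089.512 − 1000 = 89.51‰

89.5‰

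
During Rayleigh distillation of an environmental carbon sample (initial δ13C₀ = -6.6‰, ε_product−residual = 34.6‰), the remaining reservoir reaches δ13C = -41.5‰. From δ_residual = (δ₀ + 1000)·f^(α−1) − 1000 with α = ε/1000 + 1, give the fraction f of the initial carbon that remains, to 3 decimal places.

α − 1 = ε/1000 = 0.0346
(δ_res + 1000)/(δ₀ + 1000) = (-41.5 + 1000)/(-6.6 + 1000) = 958.5/993.4 = 0.964868
f = 0.964868^(1/0.0346) = exp(ln(0.964868)/0.0346) = exp(-0.03576/0.0346)
f = exp(-1.0336) = 0.3557

0.356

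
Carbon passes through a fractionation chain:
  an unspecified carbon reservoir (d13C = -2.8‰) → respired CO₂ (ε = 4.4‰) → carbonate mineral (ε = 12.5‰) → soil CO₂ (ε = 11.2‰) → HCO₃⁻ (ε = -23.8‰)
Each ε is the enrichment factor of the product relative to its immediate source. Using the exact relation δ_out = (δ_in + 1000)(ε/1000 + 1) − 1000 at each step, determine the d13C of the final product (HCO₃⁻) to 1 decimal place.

1.1‰

step 1: δ = (-2.80 + 1000)·(4.4/1000 + 1) − 1000 = 1.59‰
step 2: δ = (1.59 + 1000)·(12.5/1000 + 1) − 1000 = 14.11‰
step 3: δ = (14.11 + 1000)·(11.2/1000 + 1) − 1000 = 25.47‰
step 4: δ = (25.47 + 1000)·(-23.8/1000 + 1) − 1000 = 1.06‰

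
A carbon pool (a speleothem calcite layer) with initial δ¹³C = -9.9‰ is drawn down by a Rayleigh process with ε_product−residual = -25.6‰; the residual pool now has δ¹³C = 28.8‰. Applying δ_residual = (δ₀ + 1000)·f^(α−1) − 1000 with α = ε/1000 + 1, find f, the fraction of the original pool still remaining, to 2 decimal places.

0.22

α − 1 = ε/1000 = -0.0256
(δ_res + 1000)/(δ₀ + 1000) = (28.8 + 1000)/(-9.9 + 1000) = 1028.8/990.1 = 1.039087
f = 1.039087^(1/-0.0256) = exp(ln(1.039087)/-0.0256) = exp(0.03834/-0.0256)
f = exp(-1.4978) = 0.2236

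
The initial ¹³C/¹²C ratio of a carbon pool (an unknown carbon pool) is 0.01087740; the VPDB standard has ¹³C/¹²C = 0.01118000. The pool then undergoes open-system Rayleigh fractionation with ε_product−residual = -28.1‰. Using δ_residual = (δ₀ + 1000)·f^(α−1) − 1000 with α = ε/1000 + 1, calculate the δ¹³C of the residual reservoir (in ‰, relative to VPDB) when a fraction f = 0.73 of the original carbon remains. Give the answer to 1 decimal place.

-18.4‰

δ₀ = (0.01087740/0.01118000 − 1)×1000 = (0.972934 − 1)×1000 = -27.066‰
α − 1 = ε/1000 = -0.0281
f^(α−1) = 0.73^(-0.0281) = 1.008883
δ_res = (-27.066 + 1000) × 1.008883 − 1000 = 981.576 − 1000 = -18.42‰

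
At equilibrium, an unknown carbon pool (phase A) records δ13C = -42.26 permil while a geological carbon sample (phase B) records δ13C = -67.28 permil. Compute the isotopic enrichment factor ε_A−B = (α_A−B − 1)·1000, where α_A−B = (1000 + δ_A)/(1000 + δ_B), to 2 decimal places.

26.82 permil

α_A−B = (1000 + -42.26) / (1000 + -67.28) = 957.74 / 932.72 = 1.026825
ε_A−B = (1.026825 − 1) × 1000 = 26.825 permil
(The approximation ε ≈ δ_A − δ_B would give 25.02 permil.)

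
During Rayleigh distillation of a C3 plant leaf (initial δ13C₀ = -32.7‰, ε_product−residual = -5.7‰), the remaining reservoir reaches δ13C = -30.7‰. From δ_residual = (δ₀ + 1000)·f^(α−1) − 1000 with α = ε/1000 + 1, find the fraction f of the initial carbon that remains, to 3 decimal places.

α − 1 = ε/1000 = -0.0057
(δ_res + 1000)/(δ₀ + 1000) = (-30.7 + 1000)/(-32.7 + 1000) = 969.3/967.3 = 1.002068
f = 1.002068^(1/-0.0057) = exp(ln(1.002068)/-0.0057) = exp(0.00207/-0.0057)
f = exp(-0.3624) = 0.6960

0.696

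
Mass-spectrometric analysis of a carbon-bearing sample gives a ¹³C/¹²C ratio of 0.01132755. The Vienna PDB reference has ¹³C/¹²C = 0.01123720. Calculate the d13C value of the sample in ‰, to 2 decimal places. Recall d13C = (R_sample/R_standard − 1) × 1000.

d13C = (R_sample / R_standard − 1) × 1000
R_sample / R_standard = 0.01132755 / 0.01123720 = 1.008040
d13C = (1.008040 − 1) × 1000 = 8.040‰

8.04‰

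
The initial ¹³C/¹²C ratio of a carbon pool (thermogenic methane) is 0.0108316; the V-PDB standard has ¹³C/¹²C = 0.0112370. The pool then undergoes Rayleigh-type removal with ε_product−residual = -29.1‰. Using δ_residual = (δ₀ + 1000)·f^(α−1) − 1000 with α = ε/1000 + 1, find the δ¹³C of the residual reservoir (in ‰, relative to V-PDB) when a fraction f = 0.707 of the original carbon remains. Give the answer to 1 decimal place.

-26.3‰

δ₀ = (0.0108316/0.0112370 − 1)×1000 = (0.963923 − 1)×1000 = -36.077‰
α − 1 = ε/1000 = -0.0291
f^(α−1) = 0.707^(-0.0291) = 1.010141
δ_res = (-36.077 + 1000) × 1.010141 − 1000 = 973.698 − 1000 = -26.30‰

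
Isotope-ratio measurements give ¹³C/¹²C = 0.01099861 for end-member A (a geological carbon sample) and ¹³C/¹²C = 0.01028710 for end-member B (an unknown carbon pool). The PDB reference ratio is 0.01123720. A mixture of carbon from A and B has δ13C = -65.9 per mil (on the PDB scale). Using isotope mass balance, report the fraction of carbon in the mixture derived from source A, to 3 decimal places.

0.295

δ_A = (0.01099861/0.01123720 − 1)×1000 = (0.978768 − 1)×1000 = -21.232 per mil
δ_B = (0.01028710/0.01123720 − 1)×1000 = (0.915450 − 1)×1000 = -84.550 per mil
f_A = (δ_mix − δ_B)/(δ_A − δ_B) = (-65.9 − (-84.550))/(-21.232 − (-84.550))
f_A = 18.650 / 63.317 = 0.2945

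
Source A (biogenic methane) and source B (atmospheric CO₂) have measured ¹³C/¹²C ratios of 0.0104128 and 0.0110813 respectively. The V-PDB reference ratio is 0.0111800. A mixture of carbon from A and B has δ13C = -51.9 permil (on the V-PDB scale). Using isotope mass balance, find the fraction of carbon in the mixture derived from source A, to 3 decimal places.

0.720

δ_A = (0.0104128/0.0111800 − 1)×1000 = (0.931377 − 1)×1000 = -68.623 permil
δ_B = (0.0110813/0.0111800 − 1)×1000 = (0.991172 − 1)×1000 = -8.828 permil
f_A = (δ_mix − δ_B)/(δ_A − δ_B) = (-51.9 − (-8.828))/(-68.623 − (-8.828))
f_A = -43.072 / -59.794 = 0.7203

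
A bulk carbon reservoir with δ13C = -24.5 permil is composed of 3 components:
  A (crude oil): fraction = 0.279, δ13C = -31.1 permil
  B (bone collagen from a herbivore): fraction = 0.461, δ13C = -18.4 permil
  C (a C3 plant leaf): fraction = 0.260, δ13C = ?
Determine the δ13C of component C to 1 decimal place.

Isotope mass balance: δ_bulk = Σ fᵢ·δᵢ.
-24.5 = 0.279×(-31.1) + 0.461×(-18.4) + 0.260×δ_C
0.260·δ_C = -24.5 − (-17.159) = -7.341
δ_C = -7.341 / 0.260 = -28.23 permil

-28.2 permil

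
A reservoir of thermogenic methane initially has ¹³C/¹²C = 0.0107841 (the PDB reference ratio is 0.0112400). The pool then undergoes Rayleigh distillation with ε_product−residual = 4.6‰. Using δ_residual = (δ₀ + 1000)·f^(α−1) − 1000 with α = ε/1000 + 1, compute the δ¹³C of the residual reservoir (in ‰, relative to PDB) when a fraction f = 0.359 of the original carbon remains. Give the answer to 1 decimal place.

-45.1‰

δ₀ = (0.0107841/0.0112400 − 1)×1000 = (0.959440 − 1)×1000 = -40.560‰
α − 1 = ε/1000 = 0.0046
f^(α−1) = 0.359^(0.0046) = 0.995299
δ_res = (-40.560 + 1000) × 0.995299 − 1000 = 954.929 − 1000 = -45.07‰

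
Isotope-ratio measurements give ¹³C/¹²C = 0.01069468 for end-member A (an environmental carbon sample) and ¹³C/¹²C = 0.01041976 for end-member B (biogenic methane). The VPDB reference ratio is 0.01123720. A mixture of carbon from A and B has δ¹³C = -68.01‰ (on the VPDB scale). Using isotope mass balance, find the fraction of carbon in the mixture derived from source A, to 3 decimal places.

0.194

δ_A = (0.01069468/0.01123720 − 1)×1000 = (0.951721 − 1)×1000 = -48.279‰
δ_B = (0.01041976/0.01123720 − 1)×1000 = (0.927256 − 1)×1000 = -72.744‰
f_A = (δ_mix − δ_B)/(δ_A − δ_B) = (-68.01 − (-72.744))/(-48.279 − (-72.744))
f_A = 4.734 / 24.465 = 0.1935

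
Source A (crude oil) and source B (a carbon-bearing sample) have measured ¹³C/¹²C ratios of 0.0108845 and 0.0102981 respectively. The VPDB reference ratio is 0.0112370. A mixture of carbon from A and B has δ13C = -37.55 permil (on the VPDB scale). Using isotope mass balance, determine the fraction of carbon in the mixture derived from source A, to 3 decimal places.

0.882

δ_A = (0.0108845/0.0112370 − 1)×1000 = (0.968630 − 1)×1000 = -31.370 permil
δ_B = (0.0102981/0.0112370 − 1)×1000 = (0.916446 − 1)×1000 = -83.554 permil
f_A = (δ_mix − δ_B)/(δ_A − δ_B) = (-37.55 − (-83.554))/(-31.370 − (-83.554))
f_A = 46.004 / 52.185 = 0.8816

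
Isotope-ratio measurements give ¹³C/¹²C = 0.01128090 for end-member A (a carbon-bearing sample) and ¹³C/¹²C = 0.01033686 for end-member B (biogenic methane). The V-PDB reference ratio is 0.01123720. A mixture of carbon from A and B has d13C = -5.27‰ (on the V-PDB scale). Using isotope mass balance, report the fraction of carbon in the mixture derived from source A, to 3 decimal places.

δ_A = (0.01128090/0.01123720 − 1)×1000 = (1.003889 − 1)×1000 = 3.889‰
δ_B = (0.01033686/0.01123720 − 1)×1000 = (0.919879 − 1)×1000 = -80.121‰
f_A = (δ_mix − δ_B)/(δ_A − δ_B) = (-5.27 − (-80.121))/(3.889 − (-80.121))
f_A = 74.851 / 84.010 = 0.8910

0.891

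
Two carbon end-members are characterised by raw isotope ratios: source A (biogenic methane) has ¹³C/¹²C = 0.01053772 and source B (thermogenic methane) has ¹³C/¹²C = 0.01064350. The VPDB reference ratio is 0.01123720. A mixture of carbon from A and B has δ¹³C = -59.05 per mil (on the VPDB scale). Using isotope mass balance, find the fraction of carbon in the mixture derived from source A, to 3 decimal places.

0.660

δ_A = (0.01053772/0.01123720 − 1)×1000 = (0.937753 − 1)×1000 = -62.247 per mil
δ_B = (0.01064350/0.01123720 − 1)×1000 = (0.947167 − 1)×1000 = -52.833 per mil
f_A = (δ_mix − δ_B)/(δ_A − δ_B) = (-59.05 − (-52.833))/(-62.247 − (-52.833))
f_A = -6.217 / -9.413 = 0.6604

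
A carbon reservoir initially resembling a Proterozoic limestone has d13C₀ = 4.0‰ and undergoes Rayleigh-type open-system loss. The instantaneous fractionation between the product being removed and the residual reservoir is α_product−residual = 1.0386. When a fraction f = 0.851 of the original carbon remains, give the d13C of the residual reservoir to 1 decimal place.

Rayleigh residual: δ_res = (δ₀ + 1000)·f^(α−1) − 1000
α − 1 = 0.03860
f^(α−1) = 0.851^(0.03860) = 0.993792
δ_res = (4.0 + 1000) × 0.993792 − 1000 = 997.767 − 1000 = -2.23‰

-2.2‰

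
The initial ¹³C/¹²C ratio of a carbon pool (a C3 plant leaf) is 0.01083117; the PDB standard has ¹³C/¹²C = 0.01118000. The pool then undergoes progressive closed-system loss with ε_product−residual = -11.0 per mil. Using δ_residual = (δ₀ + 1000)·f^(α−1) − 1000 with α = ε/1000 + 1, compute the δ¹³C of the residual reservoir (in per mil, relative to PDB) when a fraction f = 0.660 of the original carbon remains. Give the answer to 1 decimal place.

-26.8 per mil

δ₀ = (0.01083117/0.01118000 − 1)×1000 = (0.968799 − 1)×1000 = -31.201 per mil
α − 1 = ε/1000 = -0.0110
f^(α−1) = 0.660^(-0.0110) = 1.004581
δ_res = (-31.201 + 1000) × 1.004581 − 1000 = 973.237 − 1000 = -26.76 per mil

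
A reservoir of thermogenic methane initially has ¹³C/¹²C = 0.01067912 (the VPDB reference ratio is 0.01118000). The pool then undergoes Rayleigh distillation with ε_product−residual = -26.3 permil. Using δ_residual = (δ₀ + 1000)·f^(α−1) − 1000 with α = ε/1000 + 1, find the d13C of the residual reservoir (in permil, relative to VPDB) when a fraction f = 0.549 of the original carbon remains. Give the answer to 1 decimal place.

-29.6 permil

δ₀ = (0.01067912/0.01118000 − 1)×1000 = (0.955199 − 1)×1000 = -44.801 permil
α − 1 = ε/1000 = -0.0263
f^(α−1) = 0.549^(-0.0263) = 1.015896
δ_res = (-44.801 + 1000) × 1.015896 − 1000 = 970.382 − 1000 = -29.62 permil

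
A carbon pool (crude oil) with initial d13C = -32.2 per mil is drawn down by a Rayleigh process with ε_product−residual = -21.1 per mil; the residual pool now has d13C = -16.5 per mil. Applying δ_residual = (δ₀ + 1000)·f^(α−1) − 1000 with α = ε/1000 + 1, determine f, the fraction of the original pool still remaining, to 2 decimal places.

0.47

α − 1 = ε/1000 = -0.0211
(δ_res + 1000)/(δ₀ + 1000) = (-16.5 + 1000)/(-32.2 + 1000) = 983.5/967.8 = 1.016222
f = 1.016222^(1/-0.0211) = exp(ln(1.016222)/-0.0211) = exp(0.01609/-0.0211)
f = exp(-0.7627) = 0.4664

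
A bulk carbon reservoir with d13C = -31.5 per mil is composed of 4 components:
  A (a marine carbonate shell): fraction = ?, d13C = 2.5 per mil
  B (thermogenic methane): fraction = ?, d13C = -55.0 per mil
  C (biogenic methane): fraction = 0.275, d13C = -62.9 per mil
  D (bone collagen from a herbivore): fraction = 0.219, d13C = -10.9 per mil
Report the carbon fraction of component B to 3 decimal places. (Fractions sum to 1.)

0.227

Let f_B and f_A be the unknown fractions; fractions sum to 1 so f_B + f_A = 0.506.
Mass balance: Σ fᵢ·δᵢ = δ_bulk ⇒ f_B·(-55.0) + f_A·(2.5) = -31.5 − (-19.685) = -11.815
Substitute f_A = 0.506 − f_B:
f_B·(-55.0 − 2.5) = -11.815 − 0.506×(2.5) = -13.080
f_B = -13.080 / -57.5 = 0.2275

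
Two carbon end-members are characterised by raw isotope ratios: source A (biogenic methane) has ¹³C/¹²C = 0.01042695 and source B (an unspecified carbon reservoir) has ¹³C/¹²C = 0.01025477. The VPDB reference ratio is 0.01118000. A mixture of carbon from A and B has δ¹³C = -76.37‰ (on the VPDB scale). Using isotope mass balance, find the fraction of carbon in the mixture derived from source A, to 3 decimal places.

0.415

δ_A = (0.01042695/0.01118000 − 1)×1000 = (0.932643 − 1)×1000 = -67.357‰
δ_B = (0.01025477/0.01118000 − 1)×1000 = (0.917242 − 1)×1000 = -82.758‰
f_A = (δ_mix − δ_B)/(δ_A − δ_B) = (-76.37 − (-82.758))/(-67.357 − (-82.758))
f_A = 6.388 / 15.401 = 0.4148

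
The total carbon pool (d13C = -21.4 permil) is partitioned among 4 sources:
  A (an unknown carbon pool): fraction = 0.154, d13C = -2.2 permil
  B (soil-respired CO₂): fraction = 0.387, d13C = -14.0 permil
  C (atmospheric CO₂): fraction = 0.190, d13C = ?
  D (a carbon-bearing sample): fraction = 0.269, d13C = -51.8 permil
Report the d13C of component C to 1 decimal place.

Isotope mass balance: δ_bulk = Σ fᵢ·δᵢ.
-21.4 = 0.154×(-2.2) + 0.387×(-14.0) + 0.190×δ_C + 0.269×(-51.8)
0.190·δ_C = -21.4 − (-19.691) = -1.709
δ_C = -1.709 / 0.190 = -8.99 permil

-9.0 permil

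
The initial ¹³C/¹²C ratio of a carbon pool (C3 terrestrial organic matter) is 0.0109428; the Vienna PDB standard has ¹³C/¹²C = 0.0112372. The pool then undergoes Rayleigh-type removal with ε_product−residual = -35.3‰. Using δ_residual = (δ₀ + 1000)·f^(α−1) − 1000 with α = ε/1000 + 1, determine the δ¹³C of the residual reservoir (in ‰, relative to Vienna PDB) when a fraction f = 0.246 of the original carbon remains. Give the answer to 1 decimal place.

23.2‰

δ₀ = (0.0109428/0.0112372 − 1)×1000 = (0.973801 − 1)×1000 = -26.199‰
α − 1 = ε/1000 = -0.0353
f^(α−1) = 0.246^(-0.0353) = 1.050751
δ_res = (-26.199 + 1000) × 1.050751 − 1000 = 1023.223 − 1000 = 23.22‰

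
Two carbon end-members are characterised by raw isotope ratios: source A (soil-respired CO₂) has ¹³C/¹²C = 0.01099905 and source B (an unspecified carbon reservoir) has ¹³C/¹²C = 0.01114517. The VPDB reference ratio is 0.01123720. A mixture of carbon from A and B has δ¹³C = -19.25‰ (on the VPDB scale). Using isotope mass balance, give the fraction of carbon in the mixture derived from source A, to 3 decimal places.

δ_A = (0.01099905/0.01123720 − 1)×1000 = (0.978807 − 1)×1000 = -21.193‰
δ_B = (0.01114517/0.01123720 − 1)×1000 = (0.991810 − 1)×1000 = -8.190‰
f_A = (δ_mix − δ_B)/(δ_A − δ_B) = (-19.25 − (-8.190))/(-21.193 − (-8.190))
f_A = -11.060 / -13.003 = 0.8506

0.851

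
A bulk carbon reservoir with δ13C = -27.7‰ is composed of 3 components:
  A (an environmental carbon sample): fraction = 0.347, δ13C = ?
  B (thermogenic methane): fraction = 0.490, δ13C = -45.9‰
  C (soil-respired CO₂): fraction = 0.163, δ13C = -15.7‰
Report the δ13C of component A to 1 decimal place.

-7.6‰

Isotope mass balance: δ_bulk = Σ fᵢ·δᵢ.
-27.7 = 0.347×δ_A + 0.490×(-45.9) + 0.163×(-15.7)
0.347·δ_A = -27.7 − (-25.050) = -2.650
δ_A = -2.650 / 0.347 = -7.64‰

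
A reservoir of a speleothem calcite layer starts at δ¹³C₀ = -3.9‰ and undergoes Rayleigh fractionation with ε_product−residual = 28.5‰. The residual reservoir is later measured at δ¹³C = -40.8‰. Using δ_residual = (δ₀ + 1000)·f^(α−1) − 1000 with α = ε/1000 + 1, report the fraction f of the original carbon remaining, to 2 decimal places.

0.27

α − 1 = ε/1000 = 0.0285
(δ_res + 1000)/(δ₀ + 1000) = (-40.8 + 1000)/(-3.9 + 1000) = 959.2/996.1 = 0.962956
f = 0.962956^(1/0.0285) = exp(ln(0.962956)/0.0285) = exp(-0.03775/0.0285)
f = exp(-1.3245) = 0.2659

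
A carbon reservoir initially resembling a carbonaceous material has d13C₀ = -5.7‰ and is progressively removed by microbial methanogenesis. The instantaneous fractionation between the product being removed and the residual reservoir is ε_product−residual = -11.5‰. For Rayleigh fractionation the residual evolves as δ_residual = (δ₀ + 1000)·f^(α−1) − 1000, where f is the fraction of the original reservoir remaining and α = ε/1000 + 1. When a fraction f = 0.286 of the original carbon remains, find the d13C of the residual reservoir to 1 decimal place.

Rayleigh residual: δ_res = (δ₀ + 1000)·f^(α−1) − 1000
α = ε/1000 + 1 = 0.98850, so α − 1 = -0.01150
f^(α−1) = 0.286^(-0.01150) = 1.014499
δ_res = (-5.7 + 1000) × 1.014499 − 1000 = 1008.717 − 1000 = 8.72‰

8.7‰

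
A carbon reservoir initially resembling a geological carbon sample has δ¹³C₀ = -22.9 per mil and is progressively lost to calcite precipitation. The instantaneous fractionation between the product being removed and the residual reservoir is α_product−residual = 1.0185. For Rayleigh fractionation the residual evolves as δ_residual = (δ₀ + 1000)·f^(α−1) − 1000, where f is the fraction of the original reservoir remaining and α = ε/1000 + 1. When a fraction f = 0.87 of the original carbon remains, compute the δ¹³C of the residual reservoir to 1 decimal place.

-25.4 per mil

Rayleigh residual: δ_res = (δ₀ + 1000)·f^(α−1) − 1000
α − 1 = 0.01850
f^(α−1) = 0.87^(0.01850) = 0.997427
δ_res = (-22.9 + 1000) × 0.997427 − 1000 = 974.586 − 1000 = -25.41 per mil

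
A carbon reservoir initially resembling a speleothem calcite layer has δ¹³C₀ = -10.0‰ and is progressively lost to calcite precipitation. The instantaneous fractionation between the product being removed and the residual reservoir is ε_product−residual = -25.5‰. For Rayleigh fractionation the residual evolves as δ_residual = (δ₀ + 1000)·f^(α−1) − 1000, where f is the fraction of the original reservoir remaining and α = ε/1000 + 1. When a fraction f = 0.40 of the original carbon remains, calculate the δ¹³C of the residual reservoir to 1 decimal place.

Rayleigh residual: δ_res = (δ₀ + 1000)·f^(α−1) − 1000
α = ε/1000 + 1 = 0.97450, so α − 1 = -0.02550
f^(α−1) = 0.40^(-0.02550) = 1.023641
δ_res = (-10.0 + 1000) × 1.023641 − 1000 = 1013.404 − 1000 = 13.40‰

13.4‰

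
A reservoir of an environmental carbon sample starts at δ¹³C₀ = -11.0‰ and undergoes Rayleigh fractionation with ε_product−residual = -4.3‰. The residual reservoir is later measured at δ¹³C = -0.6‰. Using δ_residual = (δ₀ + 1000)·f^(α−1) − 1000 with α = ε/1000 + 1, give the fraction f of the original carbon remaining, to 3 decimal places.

α − 1 = ε/1000 = -0.0043
(δ_res + 1000)/(δ₀ + 1000) = (-0.6 + 1000)/(-11.0 + 1000) = 999.4/989.0 = 1.010516
f = 1.010516^(1/-0.0043) = exp(ln(1.010516)/-0.0043) = exp(0.01046/-0.0043)
f = exp(-2.4327) = 0.0878

0.088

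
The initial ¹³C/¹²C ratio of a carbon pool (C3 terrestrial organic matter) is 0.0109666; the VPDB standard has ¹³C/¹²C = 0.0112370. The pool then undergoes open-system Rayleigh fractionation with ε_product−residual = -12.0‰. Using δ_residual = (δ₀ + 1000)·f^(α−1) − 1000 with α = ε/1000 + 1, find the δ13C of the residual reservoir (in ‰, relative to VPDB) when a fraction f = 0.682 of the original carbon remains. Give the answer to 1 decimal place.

-19.6‰

δ₀ = (0.0109666/0.0112370 − 1)×1000 = (0.975937 − 1)×1000 = -24.063‰
α − 1 = ε/1000 = -0.0120
f^(α−1) = 0.682^(-0.0120) = 1.004603
δ_res = (-24.063 + 1000) × 1.004603 − 1000 = 980.429 − 1000 = -19.57‰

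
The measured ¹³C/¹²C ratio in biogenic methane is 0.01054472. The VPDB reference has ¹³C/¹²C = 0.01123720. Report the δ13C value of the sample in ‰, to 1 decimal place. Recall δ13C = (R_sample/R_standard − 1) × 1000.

δ13C = (R_sample / R_standard − 1) × 1000
R_sample / R_standard = 0.01054472 / 0.01123720 = 0.938376
δ13C = (0.938376 − 1) × 1000 = -61.62‰

-61.6‰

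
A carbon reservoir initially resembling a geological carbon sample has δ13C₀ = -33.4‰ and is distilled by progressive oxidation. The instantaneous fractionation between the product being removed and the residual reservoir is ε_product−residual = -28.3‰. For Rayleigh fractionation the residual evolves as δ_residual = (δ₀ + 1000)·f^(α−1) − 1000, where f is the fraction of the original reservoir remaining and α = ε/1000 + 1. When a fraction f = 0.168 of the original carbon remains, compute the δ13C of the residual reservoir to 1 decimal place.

Rayleigh residual: δ_res = (δ₀ + 1000)·f^(α−1) − 1000
α = ε/1000 + 1 = 0.97170, so α − 1 = -0.02830
f^(α−1) = 0.168^(-0.02830) = 1.051777
δ_res = (-33.4 + 1000) × 1.051777 − 1000 = 1016.648 − 1000 = 16.65‰

16.6‰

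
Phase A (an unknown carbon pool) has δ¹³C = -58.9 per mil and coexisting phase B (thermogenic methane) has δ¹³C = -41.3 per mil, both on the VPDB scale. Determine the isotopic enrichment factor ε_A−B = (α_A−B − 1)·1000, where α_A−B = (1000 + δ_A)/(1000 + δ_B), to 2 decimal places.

α_A−B = (1000 + -58.9) / (1000 + -41.3) = 941.1 / 958.7 = 0.981642
ε_A−B = (0.981642 − 1) × 1000 = -18.358 per mil
(The approximation ε ≈ δ_A − δ_B would give -17.6 per mil.)

-18.36 per mil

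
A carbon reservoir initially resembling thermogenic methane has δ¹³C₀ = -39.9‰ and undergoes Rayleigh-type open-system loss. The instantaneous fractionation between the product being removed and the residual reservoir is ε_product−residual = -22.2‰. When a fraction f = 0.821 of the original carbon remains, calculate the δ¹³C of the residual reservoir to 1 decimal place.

-35.7‰

Rayleigh residual: δ_res = (δ₀ + 1000)·f^(α−1) − 1000
α = ε/1000 + 1 = 0.97780, so α − 1 = -0.02220
f^(α−1) = 0.821^(-0.02220) = 1.004388
δ_res = (-39.9 + 1000) × 1.004388 − 1000 = 964.313 − 1000 = -35.69‰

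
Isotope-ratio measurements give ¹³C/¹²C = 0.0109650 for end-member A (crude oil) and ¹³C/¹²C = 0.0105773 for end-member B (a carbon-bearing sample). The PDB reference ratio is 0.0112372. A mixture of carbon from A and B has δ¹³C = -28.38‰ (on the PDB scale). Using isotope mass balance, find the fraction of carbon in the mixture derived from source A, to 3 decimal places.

0.880

δ_A = (0.0109650/0.0112372 − 1)×1000 = (0.975777 − 1)×1000 = -24.223‰
δ_B = (0.0105773/0.0112372 − 1)×1000 = (0.941275 − 1)×1000 = -58.725‰
f_A = (δ_mix − δ_B)/(δ_A − δ_B) = (-28.38 − (-58.725))/(-24.223 − (-58.725))
f_A = 30.345 / 34.501 = 0.8795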